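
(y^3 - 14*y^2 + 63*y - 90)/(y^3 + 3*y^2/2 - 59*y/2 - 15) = 2*(y^2 - 9*y + 18)/(2*y^2 + 13*y + 6)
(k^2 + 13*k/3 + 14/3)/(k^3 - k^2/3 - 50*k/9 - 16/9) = 3*(3*k + 7)/(9*k^2 - 21*k - 8)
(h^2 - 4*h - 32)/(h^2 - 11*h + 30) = (h^2 - 4*h - 32)/(h^2 - 11*h + 30)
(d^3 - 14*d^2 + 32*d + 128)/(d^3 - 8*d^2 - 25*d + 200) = (d^2 - 6*d - 16)/(d^2 - 25)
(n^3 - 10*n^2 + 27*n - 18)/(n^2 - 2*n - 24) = (n^2 - 4*n + 3)/(n + 4)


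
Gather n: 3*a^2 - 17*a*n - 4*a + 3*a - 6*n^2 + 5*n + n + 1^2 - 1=3*a^2 - a - 6*n^2 + n*(6 - 17*a)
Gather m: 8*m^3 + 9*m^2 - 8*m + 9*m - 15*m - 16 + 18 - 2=8*m^3 + 9*m^2 - 14*m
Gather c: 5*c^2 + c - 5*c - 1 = 5*c^2 - 4*c - 1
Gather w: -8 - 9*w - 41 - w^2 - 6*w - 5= -w^2 - 15*w - 54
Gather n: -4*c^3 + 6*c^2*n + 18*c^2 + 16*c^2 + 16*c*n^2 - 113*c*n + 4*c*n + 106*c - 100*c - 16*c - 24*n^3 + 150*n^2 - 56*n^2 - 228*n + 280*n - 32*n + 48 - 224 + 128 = -4*c^3 + 34*c^2 - 10*c - 24*n^3 + n^2*(16*c + 94) + n*(6*c^2 - 109*c + 20) - 48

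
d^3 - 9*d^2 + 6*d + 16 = (d - 8)*(d - 2)*(d + 1)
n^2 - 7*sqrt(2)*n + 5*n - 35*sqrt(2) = (n + 5)*(n - 7*sqrt(2))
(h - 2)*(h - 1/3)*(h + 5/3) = h^3 - 2*h^2/3 - 29*h/9 + 10/9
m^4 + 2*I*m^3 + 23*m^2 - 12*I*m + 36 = (m - 3*I)*(m - 2*I)*(m + I)*(m + 6*I)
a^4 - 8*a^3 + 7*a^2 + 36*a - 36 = (a - 6)*(a - 3)*(a - 1)*(a + 2)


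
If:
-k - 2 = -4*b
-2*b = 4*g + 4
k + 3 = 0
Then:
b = -1/4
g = -7/8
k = -3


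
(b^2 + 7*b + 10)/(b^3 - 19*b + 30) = (b + 2)/(b^2 - 5*b + 6)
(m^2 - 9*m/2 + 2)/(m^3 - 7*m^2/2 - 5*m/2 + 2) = 1/(m + 1)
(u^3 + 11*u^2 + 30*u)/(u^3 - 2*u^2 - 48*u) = (u + 5)/(u - 8)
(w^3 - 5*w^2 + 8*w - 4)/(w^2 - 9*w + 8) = (w^2 - 4*w + 4)/(w - 8)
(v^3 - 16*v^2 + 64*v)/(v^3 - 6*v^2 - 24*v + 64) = v*(v - 8)/(v^2 + 2*v - 8)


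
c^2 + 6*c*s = c*(c + 6*s)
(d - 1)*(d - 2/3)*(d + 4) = d^3 + 7*d^2/3 - 6*d + 8/3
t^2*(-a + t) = -a*t^2 + t^3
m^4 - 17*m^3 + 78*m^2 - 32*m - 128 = (m - 8)^2*(m - 2)*(m + 1)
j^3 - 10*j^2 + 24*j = j*(j - 6)*(j - 4)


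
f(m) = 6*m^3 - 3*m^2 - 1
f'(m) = 18*m^2 - 6*m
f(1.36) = 8.54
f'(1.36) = 25.13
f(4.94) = 649.11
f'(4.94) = 409.62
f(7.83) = 2695.37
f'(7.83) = 1056.58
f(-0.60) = -3.38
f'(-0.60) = 10.08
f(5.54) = 927.11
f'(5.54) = 519.21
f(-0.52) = -2.65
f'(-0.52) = 7.99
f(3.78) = 280.20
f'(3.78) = 234.51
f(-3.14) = -216.33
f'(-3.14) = 196.31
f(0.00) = -1.00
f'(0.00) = 0.00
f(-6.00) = -1405.00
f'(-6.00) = 684.00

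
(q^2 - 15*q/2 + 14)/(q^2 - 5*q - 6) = (-q^2 + 15*q/2 - 14)/(-q^2 + 5*q + 6)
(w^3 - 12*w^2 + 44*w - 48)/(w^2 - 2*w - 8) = (w^2 - 8*w + 12)/(w + 2)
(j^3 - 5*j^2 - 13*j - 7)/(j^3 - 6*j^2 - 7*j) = (j + 1)/j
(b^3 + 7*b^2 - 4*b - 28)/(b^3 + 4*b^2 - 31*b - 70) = (b - 2)/(b - 5)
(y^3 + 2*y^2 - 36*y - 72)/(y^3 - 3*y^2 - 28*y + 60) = (y^2 + 8*y + 12)/(y^2 + 3*y - 10)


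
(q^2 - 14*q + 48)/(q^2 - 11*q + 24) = (q - 6)/(q - 3)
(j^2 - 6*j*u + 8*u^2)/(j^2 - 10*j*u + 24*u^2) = (-j + 2*u)/(-j + 6*u)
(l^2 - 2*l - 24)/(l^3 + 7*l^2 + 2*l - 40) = (l - 6)/(l^2 + 3*l - 10)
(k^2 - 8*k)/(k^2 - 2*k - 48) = k/(k + 6)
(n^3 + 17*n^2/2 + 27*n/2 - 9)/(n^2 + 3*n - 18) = (2*n^2 + 5*n - 3)/(2*(n - 3))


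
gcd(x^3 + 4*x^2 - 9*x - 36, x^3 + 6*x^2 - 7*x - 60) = x^2 + x - 12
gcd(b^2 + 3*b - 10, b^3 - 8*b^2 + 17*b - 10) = b - 2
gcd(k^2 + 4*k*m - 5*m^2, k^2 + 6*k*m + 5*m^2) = k + 5*m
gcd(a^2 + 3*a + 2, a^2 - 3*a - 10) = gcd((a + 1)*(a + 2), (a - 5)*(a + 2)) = a + 2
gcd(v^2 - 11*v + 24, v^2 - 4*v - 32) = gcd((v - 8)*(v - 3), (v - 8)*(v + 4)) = v - 8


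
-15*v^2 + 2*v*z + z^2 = (-3*v + z)*(5*v + z)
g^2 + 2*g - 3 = (g - 1)*(g + 3)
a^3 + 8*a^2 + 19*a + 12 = (a + 1)*(a + 3)*(a + 4)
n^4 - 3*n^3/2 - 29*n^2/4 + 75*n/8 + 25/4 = (n - 5/2)*(n - 2)*(n + 1/2)*(n + 5/2)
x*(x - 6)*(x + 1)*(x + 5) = x^4 - 31*x^2 - 30*x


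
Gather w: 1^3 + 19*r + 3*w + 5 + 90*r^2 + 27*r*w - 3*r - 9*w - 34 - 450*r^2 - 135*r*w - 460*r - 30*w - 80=-360*r^2 - 444*r + w*(-108*r - 36) - 108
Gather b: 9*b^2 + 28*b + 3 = 9*b^2 + 28*b + 3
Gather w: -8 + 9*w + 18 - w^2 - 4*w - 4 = -w^2 + 5*w + 6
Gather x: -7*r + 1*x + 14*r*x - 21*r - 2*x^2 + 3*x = -28*r - 2*x^2 + x*(14*r + 4)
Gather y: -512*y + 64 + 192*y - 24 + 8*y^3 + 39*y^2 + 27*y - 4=8*y^3 + 39*y^2 - 293*y + 36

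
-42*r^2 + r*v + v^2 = (-6*r + v)*(7*r + v)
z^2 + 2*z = z*(z + 2)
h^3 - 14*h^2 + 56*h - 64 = (h - 8)*(h - 4)*(h - 2)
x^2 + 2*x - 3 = (x - 1)*(x + 3)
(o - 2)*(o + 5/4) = o^2 - 3*o/4 - 5/2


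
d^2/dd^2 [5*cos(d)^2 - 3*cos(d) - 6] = 3*cos(d) - 10*cos(2*d)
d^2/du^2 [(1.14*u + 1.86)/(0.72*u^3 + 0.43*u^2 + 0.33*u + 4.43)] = (3.545856*u^5 + 13.688352*u^4 + 9.09354*u^3 - 38.918628*u^2 - 47.041848*u - 10.014252)/(0.373248*u^9 + 0.668736*u^8 + 0.9126*u^7 + 7.582051*u^6 + 8.647443*u^5 + 8.91321*u^4 + 46.197423*u^3 + 26.763402*u^2 + 19.428651*u + 86.938307)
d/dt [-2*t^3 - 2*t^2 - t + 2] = -6*t^2 - 4*t - 1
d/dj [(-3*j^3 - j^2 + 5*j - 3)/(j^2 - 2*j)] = 3*(-j^4 + 4*j^3 - j^2 + 2*j - 2)/(j^2*(j^2 - 4*j + 4))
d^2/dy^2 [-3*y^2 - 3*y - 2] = -6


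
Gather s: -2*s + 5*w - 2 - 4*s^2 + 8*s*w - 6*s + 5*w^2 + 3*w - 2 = -4*s^2 + s*(8*w - 8) + 5*w^2 + 8*w - 4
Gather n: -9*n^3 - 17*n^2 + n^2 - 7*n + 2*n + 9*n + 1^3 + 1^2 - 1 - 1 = -9*n^3 - 16*n^2 + 4*n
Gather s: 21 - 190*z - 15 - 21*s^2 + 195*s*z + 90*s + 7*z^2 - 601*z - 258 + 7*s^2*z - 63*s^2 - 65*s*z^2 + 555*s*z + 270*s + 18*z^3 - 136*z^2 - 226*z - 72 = s^2*(7*z - 84) + s*(-65*z^2 + 750*z + 360) + 18*z^3 - 129*z^2 - 1017*z - 324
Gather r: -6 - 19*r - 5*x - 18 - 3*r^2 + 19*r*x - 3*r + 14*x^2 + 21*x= -3*r^2 + r*(19*x - 22) + 14*x^2 + 16*x - 24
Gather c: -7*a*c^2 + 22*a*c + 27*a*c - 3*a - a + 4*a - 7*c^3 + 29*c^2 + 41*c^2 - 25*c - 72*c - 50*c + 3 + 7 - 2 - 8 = -7*c^3 + c^2*(70 - 7*a) + c*(49*a - 147)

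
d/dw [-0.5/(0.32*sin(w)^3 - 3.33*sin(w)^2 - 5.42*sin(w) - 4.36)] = (0.48*sin(w)^2 - 3.33*sin(w) - 2.71)*cos(w)/(-0.32*sin(w)^3 + 3.33*sin(w)^2 + 5.42*sin(w) + 4.36)^2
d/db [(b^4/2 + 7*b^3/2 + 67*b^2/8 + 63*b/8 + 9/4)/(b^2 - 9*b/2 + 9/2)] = (16*b^5 - 52*b^4 - 360*b^3 + 27*b^2 + 1134*b + 729)/(4*(4*b^4 - 36*b^3 + 117*b^2 - 162*b + 81))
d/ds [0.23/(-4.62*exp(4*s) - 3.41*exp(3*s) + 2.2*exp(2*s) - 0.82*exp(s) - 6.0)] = (4.2504*exp(3*s) + 2.3529*exp(2*s) - 1.012*exp(s) + 0.1886)*exp(s)/(4.62*exp(4*s) + 3.41*exp(3*s) - 2.2*exp(2*s) + 0.82*exp(s) + 6.0)^2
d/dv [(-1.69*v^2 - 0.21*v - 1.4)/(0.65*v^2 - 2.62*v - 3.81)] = (4.5643*v^2 + 14.6978*v - 2.8679)/(0.4225*v^4 - 3.406*v^3 + 1.9114*v^2 + 19.9644*v + 14.5161)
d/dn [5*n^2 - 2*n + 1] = 10*n - 2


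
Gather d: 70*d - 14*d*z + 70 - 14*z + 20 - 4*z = d*(70 - 14*z) - 18*z + 90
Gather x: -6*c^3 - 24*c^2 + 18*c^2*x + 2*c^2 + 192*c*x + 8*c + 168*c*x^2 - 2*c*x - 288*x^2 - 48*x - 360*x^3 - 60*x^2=-6*c^3 - 22*c^2 + 8*c - 360*x^3 + x^2*(168*c - 348) + x*(18*c^2 + 190*c - 48)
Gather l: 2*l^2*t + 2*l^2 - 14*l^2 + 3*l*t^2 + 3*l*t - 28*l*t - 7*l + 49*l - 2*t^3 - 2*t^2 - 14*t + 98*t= l^2*(2*t - 12) + l*(3*t^2 - 25*t + 42) - 2*t^3 - 2*t^2 + 84*t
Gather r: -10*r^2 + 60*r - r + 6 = -10*r^2 + 59*r + 6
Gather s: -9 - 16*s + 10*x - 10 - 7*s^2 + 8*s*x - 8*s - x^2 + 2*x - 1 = -7*s^2 + s*(8*x - 24) - x^2 + 12*x - 20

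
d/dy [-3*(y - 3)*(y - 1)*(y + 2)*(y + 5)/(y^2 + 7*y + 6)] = 6*(-y^5 - 12*y^4 - 33*y^3 + 16*y^2 + 120*y + 162)/(y^4 + 14*y^3 + 61*y^2 + 84*y + 36)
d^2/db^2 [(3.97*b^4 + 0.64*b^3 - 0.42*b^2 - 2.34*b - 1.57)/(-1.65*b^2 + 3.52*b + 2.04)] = (-21.61665*b^6 + 138.34656*b^5 - 214.961208*b^4 - 458.672588*b^3 - 191.704626*b^2 - 23.433264*b + 19.364696)/(4.492125*b^6 - 28.7496*b^5 + 44.67078*b^4 + 27.475712*b^3 - 55.229328*b^2 - 43.946496*b - 8.489664)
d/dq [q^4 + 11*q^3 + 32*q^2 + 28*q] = 4*q^3 + 33*q^2 + 64*q + 28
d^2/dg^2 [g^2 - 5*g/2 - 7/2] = 2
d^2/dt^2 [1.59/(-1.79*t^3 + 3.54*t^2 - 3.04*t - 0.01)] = ((17.0766*t - 11.2572)*(1.79*t^3 - 3.54*t^2 + 3.04*t + 0.01) - 1.59*(5.37*t^2 - 7.08*t + 3.04)*(10.74*t^2 - 14.16*t + 6.08))/(1.79*t^3 - 3.54*t^2 + 3.04*t + 0.01)^3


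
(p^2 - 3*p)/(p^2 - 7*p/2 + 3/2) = 2*p/(2*p - 1)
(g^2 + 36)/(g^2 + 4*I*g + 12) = (g - 6*I)/(g - 2*I)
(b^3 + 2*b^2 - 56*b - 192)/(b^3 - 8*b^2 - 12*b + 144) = (b^2 - 2*b - 48)/(b^2 - 12*b + 36)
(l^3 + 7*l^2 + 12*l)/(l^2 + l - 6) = l*(l + 4)/(l - 2)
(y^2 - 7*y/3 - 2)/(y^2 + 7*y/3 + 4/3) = (3*y^2 - 7*y - 6)/(3*y^2 + 7*y + 4)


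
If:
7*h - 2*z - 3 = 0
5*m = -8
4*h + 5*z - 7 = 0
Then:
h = 29/43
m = -8/5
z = 37/43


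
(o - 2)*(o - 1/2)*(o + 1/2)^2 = o^4 - 3*o^3/2 - 5*o^2/4 + 3*o/8 + 1/4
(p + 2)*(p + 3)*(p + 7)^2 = p^4 + 19*p^3 + 125*p^2 + 329*p + 294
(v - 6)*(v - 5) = v^2 - 11*v + 30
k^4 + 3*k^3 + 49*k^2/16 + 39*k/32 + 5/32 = (k + 1/4)*(k + 1/2)*(k + 1)*(k + 5/4)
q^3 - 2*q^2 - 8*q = q*(q - 4)*(q + 2)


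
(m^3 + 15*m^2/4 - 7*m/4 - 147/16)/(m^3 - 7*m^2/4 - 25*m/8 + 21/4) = (m + 7/2)/(m - 2)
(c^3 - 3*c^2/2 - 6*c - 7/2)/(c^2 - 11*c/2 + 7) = (c^2 + 2*c + 1)/(c - 2)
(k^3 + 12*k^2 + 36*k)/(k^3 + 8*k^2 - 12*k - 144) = k/(k - 4)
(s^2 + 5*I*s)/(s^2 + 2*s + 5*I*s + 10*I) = s/(s + 2)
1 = 1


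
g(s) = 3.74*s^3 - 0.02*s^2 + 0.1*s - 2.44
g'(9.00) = 908.56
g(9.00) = 2723.30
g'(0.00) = 0.10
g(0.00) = -2.44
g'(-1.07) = 12.99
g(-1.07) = -7.15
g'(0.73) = 6.05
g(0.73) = -0.92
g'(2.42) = 65.71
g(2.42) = 50.69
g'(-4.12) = 190.72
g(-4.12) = -264.75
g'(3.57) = 142.95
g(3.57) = 167.83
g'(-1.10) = 13.72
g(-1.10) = -7.55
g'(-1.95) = 42.84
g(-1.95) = -30.44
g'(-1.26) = 17.96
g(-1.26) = -10.08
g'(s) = 11.22*s^2 - 0.04*s + 0.1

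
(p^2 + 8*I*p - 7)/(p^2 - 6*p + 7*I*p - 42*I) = (p + I)/(p - 6)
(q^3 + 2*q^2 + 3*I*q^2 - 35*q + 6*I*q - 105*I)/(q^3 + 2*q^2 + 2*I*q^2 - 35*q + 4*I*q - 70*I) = (q + 3*I)/(q + 2*I)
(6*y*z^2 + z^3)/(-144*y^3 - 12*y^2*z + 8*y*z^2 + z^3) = z^2/(-24*y^2 + 2*y*z + z^2)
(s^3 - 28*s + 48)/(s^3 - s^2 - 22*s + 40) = (s + 6)/(s + 5)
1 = 1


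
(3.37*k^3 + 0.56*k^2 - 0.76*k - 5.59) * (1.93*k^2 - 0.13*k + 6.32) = 6.5041*k^5 + 0.6427*k^4 + 19.7588*k^3 - 7.1507*k^2 - 4.0765*k - 35.3288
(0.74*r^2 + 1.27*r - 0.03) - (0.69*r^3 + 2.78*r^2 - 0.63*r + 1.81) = -0.69*r^3 - 2.04*r^2 + 1.9*r - 1.84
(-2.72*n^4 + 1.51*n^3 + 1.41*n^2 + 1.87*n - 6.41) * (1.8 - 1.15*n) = 3.128*n^5 - 6.6325*n^4 + 1.0965*n^3 + 0.3875*n^2 + 10.7375*n - 11.538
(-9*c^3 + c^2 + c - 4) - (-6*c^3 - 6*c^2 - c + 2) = -3*c^3 + 7*c^2 + 2*c - 6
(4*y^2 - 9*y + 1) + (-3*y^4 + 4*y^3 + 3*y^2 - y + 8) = -3*y^4 + 4*y^3 + 7*y^2 - 10*y + 9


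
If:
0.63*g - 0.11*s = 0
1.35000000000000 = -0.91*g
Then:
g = -1.48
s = -8.50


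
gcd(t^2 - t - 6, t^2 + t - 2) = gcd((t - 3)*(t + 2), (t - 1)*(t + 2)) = t + 2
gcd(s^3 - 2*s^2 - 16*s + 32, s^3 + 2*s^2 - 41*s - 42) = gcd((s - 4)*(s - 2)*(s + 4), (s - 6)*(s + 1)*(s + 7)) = 1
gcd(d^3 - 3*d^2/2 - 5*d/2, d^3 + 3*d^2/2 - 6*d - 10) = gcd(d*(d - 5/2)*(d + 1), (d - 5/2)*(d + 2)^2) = d - 5/2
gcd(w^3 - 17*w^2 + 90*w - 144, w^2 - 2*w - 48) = w - 8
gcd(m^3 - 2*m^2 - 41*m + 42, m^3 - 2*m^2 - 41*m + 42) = m^3 - 2*m^2 - 41*m + 42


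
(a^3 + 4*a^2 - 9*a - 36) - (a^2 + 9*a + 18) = a^3 + 3*a^2 - 18*a - 54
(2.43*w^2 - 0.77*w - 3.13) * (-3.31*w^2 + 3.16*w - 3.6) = -8.0433*w^4 + 10.2275*w^3 - 0.820900000000001*w^2 - 7.1188*w + 11.268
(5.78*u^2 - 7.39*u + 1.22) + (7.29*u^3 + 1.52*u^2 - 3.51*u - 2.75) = 7.29*u^3 + 7.3*u^2 - 10.9*u - 1.53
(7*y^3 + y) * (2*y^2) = 14*y^5 + 2*y^3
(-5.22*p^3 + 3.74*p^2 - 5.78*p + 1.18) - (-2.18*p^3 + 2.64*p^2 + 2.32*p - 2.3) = -3.04*p^3 + 1.1*p^2 - 8.1*p + 3.48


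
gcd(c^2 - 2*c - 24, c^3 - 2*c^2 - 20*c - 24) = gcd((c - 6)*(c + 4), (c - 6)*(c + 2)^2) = c - 6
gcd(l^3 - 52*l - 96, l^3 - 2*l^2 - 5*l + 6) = l + 2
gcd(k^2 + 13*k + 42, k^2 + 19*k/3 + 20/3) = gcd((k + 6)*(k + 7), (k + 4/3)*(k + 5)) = 1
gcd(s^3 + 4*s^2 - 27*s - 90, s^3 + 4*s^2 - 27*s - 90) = s^3 + 4*s^2 - 27*s - 90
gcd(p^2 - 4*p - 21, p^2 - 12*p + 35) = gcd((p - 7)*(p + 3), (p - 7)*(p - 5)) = p - 7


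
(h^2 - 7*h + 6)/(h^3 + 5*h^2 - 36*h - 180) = (h - 1)/(h^2 + 11*h + 30)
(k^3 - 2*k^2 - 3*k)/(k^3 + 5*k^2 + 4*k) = (k - 3)/(k + 4)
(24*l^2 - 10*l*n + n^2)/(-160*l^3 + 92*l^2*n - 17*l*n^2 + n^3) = (-6*l + n)/(40*l^2 - 13*l*n + n^2)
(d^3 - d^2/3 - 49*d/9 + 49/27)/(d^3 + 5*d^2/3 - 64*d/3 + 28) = (d^2 + 2*d - 7/9)/(d^2 + 4*d - 12)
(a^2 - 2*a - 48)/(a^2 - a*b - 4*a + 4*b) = (a^2 - 2*a - 48)/(a^2 - a*b - 4*a + 4*b)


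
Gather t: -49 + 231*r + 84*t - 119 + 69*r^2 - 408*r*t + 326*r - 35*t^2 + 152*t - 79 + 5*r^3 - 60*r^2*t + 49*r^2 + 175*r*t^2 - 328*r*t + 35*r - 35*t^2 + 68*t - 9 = 5*r^3 + 118*r^2 + 592*r + t^2*(175*r - 70) + t*(-60*r^2 - 736*r + 304) - 256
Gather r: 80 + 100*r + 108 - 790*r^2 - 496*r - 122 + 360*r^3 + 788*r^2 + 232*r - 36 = 360*r^3 - 2*r^2 - 164*r + 30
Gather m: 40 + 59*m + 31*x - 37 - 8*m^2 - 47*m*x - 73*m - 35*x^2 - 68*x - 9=-8*m^2 + m*(-47*x - 14) - 35*x^2 - 37*x - 6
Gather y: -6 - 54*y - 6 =-54*y - 12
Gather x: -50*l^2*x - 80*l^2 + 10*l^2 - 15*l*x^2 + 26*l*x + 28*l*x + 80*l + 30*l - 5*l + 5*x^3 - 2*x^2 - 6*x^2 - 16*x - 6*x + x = -70*l^2 + 105*l + 5*x^3 + x^2*(-15*l - 8) + x*(-50*l^2 + 54*l - 21)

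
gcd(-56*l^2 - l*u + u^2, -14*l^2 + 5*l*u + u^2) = 7*l + u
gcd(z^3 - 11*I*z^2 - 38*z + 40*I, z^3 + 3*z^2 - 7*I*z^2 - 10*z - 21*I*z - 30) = z^2 - 7*I*z - 10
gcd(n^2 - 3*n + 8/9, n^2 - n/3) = n - 1/3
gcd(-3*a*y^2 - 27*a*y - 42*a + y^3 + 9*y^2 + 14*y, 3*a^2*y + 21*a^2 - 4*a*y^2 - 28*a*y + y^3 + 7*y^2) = -3*a*y - 21*a + y^2 + 7*y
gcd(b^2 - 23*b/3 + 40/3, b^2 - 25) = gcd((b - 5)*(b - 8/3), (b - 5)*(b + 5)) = b - 5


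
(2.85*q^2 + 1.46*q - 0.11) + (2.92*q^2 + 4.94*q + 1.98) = 5.77*q^2 + 6.4*q + 1.87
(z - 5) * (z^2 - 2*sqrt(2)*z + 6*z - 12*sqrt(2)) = z^3 - 2*sqrt(2)*z^2 + z^2 - 30*z - 2*sqrt(2)*z + 60*sqrt(2)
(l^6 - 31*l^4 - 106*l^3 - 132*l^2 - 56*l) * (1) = l^6 - 31*l^4 - 106*l^3 - 132*l^2 - 56*l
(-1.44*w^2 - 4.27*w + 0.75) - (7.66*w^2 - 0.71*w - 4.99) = -9.1*w^2 - 3.56*w + 5.74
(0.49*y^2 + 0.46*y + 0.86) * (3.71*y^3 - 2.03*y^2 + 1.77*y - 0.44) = 1.8179*y^5 + 0.7119*y^4 + 3.1241*y^3 - 1.1472*y^2 + 1.3198*y - 0.3784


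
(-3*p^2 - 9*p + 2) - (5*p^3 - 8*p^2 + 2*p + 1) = -5*p^3 + 5*p^2 - 11*p + 1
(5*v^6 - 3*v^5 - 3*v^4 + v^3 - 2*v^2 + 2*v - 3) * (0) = 0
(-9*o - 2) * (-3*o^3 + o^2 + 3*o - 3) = 27*o^4 - 3*o^3 - 29*o^2 + 21*o + 6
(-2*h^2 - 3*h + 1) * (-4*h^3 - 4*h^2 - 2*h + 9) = 8*h^5 + 20*h^4 + 12*h^3 - 16*h^2 - 29*h + 9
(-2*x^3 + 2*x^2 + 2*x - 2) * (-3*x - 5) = 6*x^4 + 4*x^3 - 16*x^2 - 4*x + 10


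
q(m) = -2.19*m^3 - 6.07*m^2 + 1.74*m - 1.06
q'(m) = -6.57*m^2 - 12.14*m + 1.74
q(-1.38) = -9.27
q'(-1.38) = 5.98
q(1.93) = -36.06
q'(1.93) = -46.16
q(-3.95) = 32.33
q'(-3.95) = -52.82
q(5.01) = -420.10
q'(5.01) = -223.99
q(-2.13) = -11.14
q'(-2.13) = -2.21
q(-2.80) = -5.45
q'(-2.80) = -15.78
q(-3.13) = 1.18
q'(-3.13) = -24.63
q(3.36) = -146.81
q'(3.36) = -113.22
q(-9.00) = 1088.12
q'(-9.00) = -421.17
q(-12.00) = 2888.30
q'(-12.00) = -798.66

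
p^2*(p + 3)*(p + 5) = p^4 + 8*p^3 + 15*p^2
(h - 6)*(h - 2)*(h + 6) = h^3 - 2*h^2 - 36*h + 72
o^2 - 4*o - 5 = (o - 5)*(o + 1)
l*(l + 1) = l^2 + l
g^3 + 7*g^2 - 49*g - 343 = (g - 7)*(g + 7)^2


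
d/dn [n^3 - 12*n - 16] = 3*n^2 - 12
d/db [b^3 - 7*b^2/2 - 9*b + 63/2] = 3*b^2 - 7*b - 9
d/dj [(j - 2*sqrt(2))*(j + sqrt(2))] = 2*j - sqrt(2)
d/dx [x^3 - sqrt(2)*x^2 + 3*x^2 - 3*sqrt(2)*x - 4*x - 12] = 3*x^2 - 2*sqrt(2)*x + 6*x - 3*sqrt(2) - 4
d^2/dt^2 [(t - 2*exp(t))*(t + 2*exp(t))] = 2 - 16*exp(2*t)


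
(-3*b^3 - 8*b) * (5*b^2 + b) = -15*b^5 - 3*b^4 - 40*b^3 - 8*b^2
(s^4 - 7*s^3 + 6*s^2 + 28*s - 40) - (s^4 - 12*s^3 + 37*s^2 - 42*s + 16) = 5*s^3 - 31*s^2 + 70*s - 56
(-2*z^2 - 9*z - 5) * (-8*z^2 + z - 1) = 16*z^4 + 70*z^3 + 33*z^2 + 4*z + 5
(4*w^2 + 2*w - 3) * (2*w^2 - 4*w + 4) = 8*w^4 - 12*w^3 + 2*w^2 + 20*w - 12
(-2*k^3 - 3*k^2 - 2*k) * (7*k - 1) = -14*k^4 - 19*k^3 - 11*k^2 + 2*k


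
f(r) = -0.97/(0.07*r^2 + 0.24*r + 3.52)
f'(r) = -0.97*(-0.14*r - 0.24)/(0.07*r^2 + 0.24*r + 3.52)^2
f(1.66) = -0.24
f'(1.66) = 0.03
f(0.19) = -0.27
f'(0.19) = 0.02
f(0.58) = -0.26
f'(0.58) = 0.02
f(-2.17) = -0.29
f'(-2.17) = -0.01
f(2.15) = -0.22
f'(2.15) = 0.03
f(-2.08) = -0.29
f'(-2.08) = -0.00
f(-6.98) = -0.18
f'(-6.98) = -0.03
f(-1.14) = -0.29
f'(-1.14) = 0.01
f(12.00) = -0.06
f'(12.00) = 0.01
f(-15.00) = -0.06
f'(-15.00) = -0.01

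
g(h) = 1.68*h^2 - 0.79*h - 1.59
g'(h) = 3.36*h - 0.79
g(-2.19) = 8.20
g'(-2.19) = -8.15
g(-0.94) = 0.64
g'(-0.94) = -3.95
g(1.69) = 1.87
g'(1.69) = 4.89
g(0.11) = -1.66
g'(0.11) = -0.42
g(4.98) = 36.14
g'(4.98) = 15.94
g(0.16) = -1.67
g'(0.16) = -0.25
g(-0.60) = -0.51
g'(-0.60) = -2.81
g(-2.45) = 10.43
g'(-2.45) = -9.02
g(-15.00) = 388.26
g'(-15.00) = -51.19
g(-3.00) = 15.90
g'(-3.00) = -10.87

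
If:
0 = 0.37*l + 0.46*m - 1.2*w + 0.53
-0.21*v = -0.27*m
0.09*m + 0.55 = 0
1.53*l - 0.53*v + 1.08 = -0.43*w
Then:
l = -2.66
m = -6.11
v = -7.86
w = -2.72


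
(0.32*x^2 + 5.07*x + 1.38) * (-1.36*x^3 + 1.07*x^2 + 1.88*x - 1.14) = -0.4352*x^5 - 6.5528*x^4 + 4.1497*x^3 + 10.6434*x^2 - 3.1854*x - 1.5732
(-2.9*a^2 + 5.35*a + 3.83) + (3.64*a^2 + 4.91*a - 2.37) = 0.74*a^2 + 10.26*a + 1.46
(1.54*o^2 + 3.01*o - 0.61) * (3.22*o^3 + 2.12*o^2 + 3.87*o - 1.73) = 4.9588*o^5 + 12.957*o^4 + 10.3768*o^3 + 7.6913*o^2 - 7.568*o + 1.0553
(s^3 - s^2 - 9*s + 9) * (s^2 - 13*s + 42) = s^5 - 14*s^4 + 46*s^3 + 84*s^2 - 495*s + 378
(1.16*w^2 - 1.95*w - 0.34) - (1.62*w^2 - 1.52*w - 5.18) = -0.46*w^2 - 0.43*w + 4.84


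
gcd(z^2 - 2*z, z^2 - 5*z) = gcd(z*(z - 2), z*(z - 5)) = z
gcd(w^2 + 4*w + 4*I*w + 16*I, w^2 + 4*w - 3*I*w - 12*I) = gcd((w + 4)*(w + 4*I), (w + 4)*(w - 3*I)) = w + 4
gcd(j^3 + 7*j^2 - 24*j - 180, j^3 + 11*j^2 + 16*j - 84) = j + 6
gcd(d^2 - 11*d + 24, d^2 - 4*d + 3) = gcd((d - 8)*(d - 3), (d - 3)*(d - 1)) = d - 3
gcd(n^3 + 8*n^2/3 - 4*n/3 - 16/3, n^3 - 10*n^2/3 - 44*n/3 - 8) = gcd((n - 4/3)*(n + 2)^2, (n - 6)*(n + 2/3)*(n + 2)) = n + 2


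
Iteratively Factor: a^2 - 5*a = (a)*(a - 5)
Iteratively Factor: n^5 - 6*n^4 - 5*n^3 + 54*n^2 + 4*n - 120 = (n - 3)*(n^4 - 3*n^3 - 14*n^2 + 12*n + 40) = (n - 5)*(n - 3)*(n^3 + 2*n^2 - 4*n - 8) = (n - 5)*(n - 3)*(n - 2)*(n^2 + 4*n + 4) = (n - 5)*(n - 3)*(n - 2)*(n + 2)*(n + 2)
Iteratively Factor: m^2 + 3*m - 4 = (m + 4)*(m - 1)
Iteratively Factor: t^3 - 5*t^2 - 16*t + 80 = (t + 4)*(t^2 - 9*t + 20) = (t - 4)*(t + 4)*(t - 5)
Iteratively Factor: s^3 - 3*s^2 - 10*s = (s - 5)*(s^2 + 2*s) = (s - 5)*(s + 2)*(s)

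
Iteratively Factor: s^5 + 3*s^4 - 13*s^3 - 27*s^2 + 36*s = (s + 3)*(s^4 - 13*s^2 + 12*s) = (s + 3)*(s + 4)*(s^3 - 4*s^2 + 3*s) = (s - 3)*(s + 3)*(s + 4)*(s^2 - s) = s*(s - 3)*(s + 3)*(s + 4)*(s - 1)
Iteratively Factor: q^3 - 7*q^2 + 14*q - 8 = (q - 2)*(q^2 - 5*q + 4) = (q - 4)*(q - 2)*(q - 1)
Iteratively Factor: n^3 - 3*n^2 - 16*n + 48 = (n - 4)*(n^2 + n - 12) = (n - 4)*(n + 4)*(n - 3)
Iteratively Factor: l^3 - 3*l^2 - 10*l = (l - 5)*(l^2 + 2*l) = l*(l - 5)*(l + 2)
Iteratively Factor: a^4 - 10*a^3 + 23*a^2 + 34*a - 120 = (a - 4)*(a^3 - 6*a^2 - a + 30) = (a - 4)*(a - 3)*(a^2 - 3*a - 10) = (a - 5)*(a - 4)*(a - 3)*(a + 2)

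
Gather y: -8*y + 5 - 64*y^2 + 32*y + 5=-64*y^2 + 24*y + 10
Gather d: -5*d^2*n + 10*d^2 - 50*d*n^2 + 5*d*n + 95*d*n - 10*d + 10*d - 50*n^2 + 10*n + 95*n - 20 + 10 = d^2*(10 - 5*n) + d*(-50*n^2 + 100*n) - 50*n^2 + 105*n - 10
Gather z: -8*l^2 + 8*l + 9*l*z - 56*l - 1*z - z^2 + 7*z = -8*l^2 - 48*l - z^2 + z*(9*l + 6)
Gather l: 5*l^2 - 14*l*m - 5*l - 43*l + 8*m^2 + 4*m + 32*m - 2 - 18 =5*l^2 + l*(-14*m - 48) + 8*m^2 + 36*m - 20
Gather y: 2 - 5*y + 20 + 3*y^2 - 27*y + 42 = 3*y^2 - 32*y + 64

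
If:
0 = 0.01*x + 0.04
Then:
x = -4.00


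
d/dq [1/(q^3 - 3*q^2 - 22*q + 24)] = (-3*q^2 + 6*q + 22)/(q^3 - 3*q^2 - 22*q + 24)^2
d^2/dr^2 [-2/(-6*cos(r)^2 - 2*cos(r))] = (-9*(1 - cos(2*r))^2 + 45*cos(r)/4 - 19*cos(2*r)/2 - 9*cos(3*r)/4 + 57/2)/((3*cos(r) + 1)^3*cos(r)^3)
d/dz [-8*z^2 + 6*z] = 6 - 16*z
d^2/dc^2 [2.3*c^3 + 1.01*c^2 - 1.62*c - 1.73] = 13.8*c + 2.02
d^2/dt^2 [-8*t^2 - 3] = -16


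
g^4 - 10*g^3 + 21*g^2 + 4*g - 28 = (g - 7)*(g - 2)^2*(g + 1)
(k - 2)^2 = k^2 - 4*k + 4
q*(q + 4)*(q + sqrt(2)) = q^3 + sqrt(2)*q^2 + 4*q^2 + 4*sqrt(2)*q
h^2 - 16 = (h - 4)*(h + 4)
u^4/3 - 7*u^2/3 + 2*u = u*(u/3 + 1)*(u - 2)*(u - 1)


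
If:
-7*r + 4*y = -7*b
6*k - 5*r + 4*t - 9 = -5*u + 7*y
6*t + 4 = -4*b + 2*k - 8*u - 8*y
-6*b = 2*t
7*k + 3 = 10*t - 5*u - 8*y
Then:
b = -4041*y/9772 - 197/698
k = 15427*y/9772 + 883/698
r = 1543*y/9772 - 197/698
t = 12123*y/9772 + 591/698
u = -12987*y/9772 - 473/698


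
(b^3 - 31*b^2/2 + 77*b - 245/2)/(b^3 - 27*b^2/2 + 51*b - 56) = (b^2 - 12*b + 35)/(b^2 - 10*b + 16)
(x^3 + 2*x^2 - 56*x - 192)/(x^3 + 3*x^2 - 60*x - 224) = (x + 6)/(x + 7)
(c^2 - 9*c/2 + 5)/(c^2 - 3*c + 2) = (c - 5/2)/(c - 1)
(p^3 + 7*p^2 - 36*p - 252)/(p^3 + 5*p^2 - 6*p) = (p^2 + p - 42)/(p*(p - 1))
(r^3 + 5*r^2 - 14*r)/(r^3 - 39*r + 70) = r/(r - 5)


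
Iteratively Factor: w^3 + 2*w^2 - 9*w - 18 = (w + 2)*(w^2 - 9) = (w - 3)*(w + 2)*(w + 3)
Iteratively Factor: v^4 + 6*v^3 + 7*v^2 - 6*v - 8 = (v - 1)*(v^3 + 7*v^2 + 14*v + 8) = (v - 1)*(v + 2)*(v^2 + 5*v + 4) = (v - 1)*(v + 1)*(v + 2)*(v + 4)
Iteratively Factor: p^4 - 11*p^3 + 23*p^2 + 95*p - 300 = (p - 4)*(p^3 - 7*p^2 - 5*p + 75) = (p - 5)*(p - 4)*(p^2 - 2*p - 15) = (p - 5)*(p - 4)*(p + 3)*(p - 5)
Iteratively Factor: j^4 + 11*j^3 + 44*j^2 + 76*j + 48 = (j + 2)*(j^3 + 9*j^2 + 26*j + 24) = (j + 2)^2*(j^2 + 7*j + 12) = (j + 2)^2*(j + 3)*(j + 4)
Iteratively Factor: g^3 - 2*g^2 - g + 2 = (g + 1)*(g^2 - 3*g + 2) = (g - 2)*(g + 1)*(g - 1)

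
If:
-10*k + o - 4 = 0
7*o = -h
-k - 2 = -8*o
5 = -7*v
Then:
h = -112/79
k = -30/79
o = 16/79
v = -5/7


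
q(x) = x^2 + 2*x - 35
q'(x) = 2*x + 2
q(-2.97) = -32.12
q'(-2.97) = -3.94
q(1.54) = -29.55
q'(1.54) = 5.08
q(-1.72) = -35.48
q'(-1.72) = -1.44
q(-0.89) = -35.99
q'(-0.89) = 0.22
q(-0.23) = -35.41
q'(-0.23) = 1.54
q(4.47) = -6.08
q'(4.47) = 10.94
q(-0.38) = -35.62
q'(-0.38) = 1.24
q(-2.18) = -34.61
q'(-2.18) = -2.36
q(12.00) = 133.00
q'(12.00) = 26.00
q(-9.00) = 28.00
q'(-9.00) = -16.00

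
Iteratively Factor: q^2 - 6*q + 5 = (q - 1)*(q - 5)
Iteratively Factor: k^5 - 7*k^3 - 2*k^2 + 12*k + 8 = (k + 1)*(k^4 - k^3 - 6*k^2 + 4*k + 8) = (k + 1)*(k + 2)*(k^3 - 3*k^2 + 4) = (k + 1)^2*(k + 2)*(k^2 - 4*k + 4) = (k - 2)*(k + 1)^2*(k + 2)*(k - 2)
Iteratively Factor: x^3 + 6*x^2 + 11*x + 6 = (x + 3)*(x^2 + 3*x + 2) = (x + 1)*(x + 3)*(x + 2)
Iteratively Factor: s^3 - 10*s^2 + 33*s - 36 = (s - 4)*(s^2 - 6*s + 9) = (s - 4)*(s - 3)*(s - 3)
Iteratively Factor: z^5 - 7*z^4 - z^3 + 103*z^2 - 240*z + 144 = (z - 3)*(z^4 - 4*z^3 - 13*z^2 + 64*z - 48) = (z - 4)*(z - 3)*(z^3 - 13*z + 12) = (z - 4)*(z - 3)*(z - 1)*(z^2 + z - 12) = (z - 4)*(z - 3)^2*(z - 1)*(z + 4)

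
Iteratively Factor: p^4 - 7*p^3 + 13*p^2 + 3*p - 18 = (p - 3)*(p^3 - 4*p^2 + p + 6) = (p - 3)*(p + 1)*(p^2 - 5*p + 6) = (p - 3)*(p - 2)*(p + 1)*(p - 3)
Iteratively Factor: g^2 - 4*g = (g)*(g - 4)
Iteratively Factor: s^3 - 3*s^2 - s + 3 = (s - 3)*(s^2 - 1) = (s - 3)*(s + 1)*(s - 1)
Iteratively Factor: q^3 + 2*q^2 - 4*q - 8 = (q + 2)*(q^2 - 4) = (q + 2)^2*(q - 2)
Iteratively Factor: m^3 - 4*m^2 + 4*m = (m)*(m^2 - 4*m + 4) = m*(m - 2)*(m - 2)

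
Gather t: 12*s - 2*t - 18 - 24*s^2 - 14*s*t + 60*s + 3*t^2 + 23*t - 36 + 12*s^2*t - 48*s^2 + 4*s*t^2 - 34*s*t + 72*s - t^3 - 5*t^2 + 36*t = -72*s^2 + 144*s - t^3 + t^2*(4*s - 2) + t*(12*s^2 - 48*s + 57) - 54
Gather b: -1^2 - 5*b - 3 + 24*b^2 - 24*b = 24*b^2 - 29*b - 4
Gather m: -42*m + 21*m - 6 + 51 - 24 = 21 - 21*m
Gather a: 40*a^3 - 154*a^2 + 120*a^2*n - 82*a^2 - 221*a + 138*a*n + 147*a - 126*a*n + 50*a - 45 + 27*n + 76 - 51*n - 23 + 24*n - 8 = 40*a^3 + a^2*(120*n - 236) + a*(12*n - 24)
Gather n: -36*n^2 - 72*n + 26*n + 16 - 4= -36*n^2 - 46*n + 12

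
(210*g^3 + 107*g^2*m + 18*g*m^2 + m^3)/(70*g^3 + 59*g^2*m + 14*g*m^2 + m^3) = (6*g + m)/(2*g + m)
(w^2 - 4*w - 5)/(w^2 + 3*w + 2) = (w - 5)/(w + 2)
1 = 1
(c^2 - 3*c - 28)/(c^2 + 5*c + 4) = (c - 7)/(c + 1)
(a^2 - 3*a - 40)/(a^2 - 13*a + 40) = (a + 5)/(a - 5)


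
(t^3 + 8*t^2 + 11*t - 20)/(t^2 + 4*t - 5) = t + 4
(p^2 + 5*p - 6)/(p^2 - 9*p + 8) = (p + 6)/(p - 8)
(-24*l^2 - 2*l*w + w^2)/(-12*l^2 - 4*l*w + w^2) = (4*l + w)/(2*l + w)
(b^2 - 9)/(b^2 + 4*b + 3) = (b - 3)/(b + 1)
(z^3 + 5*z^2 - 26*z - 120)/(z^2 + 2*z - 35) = (z^2 + 10*z + 24)/(z + 7)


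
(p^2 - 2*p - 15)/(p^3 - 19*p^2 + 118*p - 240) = (p + 3)/(p^2 - 14*p + 48)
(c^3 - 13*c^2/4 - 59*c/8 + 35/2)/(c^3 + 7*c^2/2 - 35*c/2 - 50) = (c - 7/4)/(c + 5)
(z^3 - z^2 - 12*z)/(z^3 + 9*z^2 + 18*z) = (z - 4)/(z + 6)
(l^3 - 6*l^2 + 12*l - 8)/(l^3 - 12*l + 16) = (l - 2)/(l + 4)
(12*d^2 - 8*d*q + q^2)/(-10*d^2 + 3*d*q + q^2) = (-6*d + q)/(5*d + q)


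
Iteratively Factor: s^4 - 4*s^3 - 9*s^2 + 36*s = (s)*(s^3 - 4*s^2 - 9*s + 36) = s*(s - 4)*(s^2 - 9) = s*(s - 4)*(s - 3)*(s + 3)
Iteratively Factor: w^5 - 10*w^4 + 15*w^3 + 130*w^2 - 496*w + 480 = (w + 4)*(w^4 - 14*w^3 + 71*w^2 - 154*w + 120) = (w - 5)*(w + 4)*(w^3 - 9*w^2 + 26*w - 24) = (w - 5)*(w - 4)*(w + 4)*(w^2 - 5*w + 6) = (w - 5)*(w - 4)*(w - 2)*(w + 4)*(w - 3)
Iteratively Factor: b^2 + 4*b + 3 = (b + 1)*(b + 3)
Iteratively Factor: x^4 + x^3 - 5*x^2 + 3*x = (x - 1)*(x^3 + 2*x^2 - 3*x) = x*(x - 1)*(x^2 + 2*x - 3) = x*(x - 1)*(x + 3)*(x - 1)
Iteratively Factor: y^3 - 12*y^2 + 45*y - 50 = (y - 5)*(y^2 - 7*y + 10) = (y - 5)^2*(y - 2)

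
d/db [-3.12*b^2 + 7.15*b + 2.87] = 7.15 - 6.24*b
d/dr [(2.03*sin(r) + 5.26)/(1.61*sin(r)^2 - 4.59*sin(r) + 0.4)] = (-3.2683*sin(r)^2 - 16.9372*sin(r) + 24.9554)*cos(r)/(2.5921*sin(r)^4 - 14.7798*sin(r)^3 + 22.3561*sin(r)^2 - 3.672*sin(r) + 0.16)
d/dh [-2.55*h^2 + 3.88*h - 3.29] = 3.88 - 5.1*h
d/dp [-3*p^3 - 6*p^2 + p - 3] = -9*p^2 - 12*p + 1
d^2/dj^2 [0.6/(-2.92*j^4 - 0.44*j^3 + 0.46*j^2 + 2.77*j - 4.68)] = ((21.024*j^2 + 1.584*j - 0.552)*(2.92*j^4 + 0.44*j^3 - 0.46*j^2 - 2.77*j + 4.68) - 0.6*(11.68*j^3 + 1.32*j^2 - 0.92*j - 2.77)*(23.36*j^3 + 2.64*j^2 - 1.84*j - 5.54))/(2.92*j^4 + 0.44*j^3 - 0.46*j^2 - 2.77*j + 4.68)^3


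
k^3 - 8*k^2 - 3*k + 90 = (k - 6)*(k - 5)*(k + 3)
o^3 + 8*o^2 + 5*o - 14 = (o - 1)*(o + 2)*(o + 7)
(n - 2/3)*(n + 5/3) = n^2 + n - 10/9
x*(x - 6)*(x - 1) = x^3 - 7*x^2 + 6*x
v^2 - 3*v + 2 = (v - 2)*(v - 1)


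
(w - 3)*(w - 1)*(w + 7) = w^3 + 3*w^2 - 25*w + 21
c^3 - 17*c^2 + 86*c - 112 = (c - 8)*(c - 7)*(c - 2)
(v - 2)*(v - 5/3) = v^2 - 11*v/3 + 10/3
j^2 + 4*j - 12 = (j - 2)*(j + 6)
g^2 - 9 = (g - 3)*(g + 3)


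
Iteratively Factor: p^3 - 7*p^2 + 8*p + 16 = (p - 4)*(p^2 - 3*p - 4) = (p - 4)^2*(p + 1)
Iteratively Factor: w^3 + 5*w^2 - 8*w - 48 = (w + 4)*(w^2 + w - 12) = (w - 3)*(w + 4)*(w + 4)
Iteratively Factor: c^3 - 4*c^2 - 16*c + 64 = (c - 4)*(c^2 - 16) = (c - 4)^2*(c + 4)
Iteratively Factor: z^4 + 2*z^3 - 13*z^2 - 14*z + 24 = (z - 3)*(z^3 + 5*z^2 + 2*z - 8) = (z - 3)*(z + 4)*(z^2 + z - 2) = (z - 3)*(z - 1)*(z + 4)*(z + 2)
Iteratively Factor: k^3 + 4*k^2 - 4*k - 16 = (k - 2)*(k^2 + 6*k + 8) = (k - 2)*(k + 2)*(k + 4)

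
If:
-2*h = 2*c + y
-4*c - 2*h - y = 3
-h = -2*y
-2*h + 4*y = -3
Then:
No Solution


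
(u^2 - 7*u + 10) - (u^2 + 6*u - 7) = 17 - 13*u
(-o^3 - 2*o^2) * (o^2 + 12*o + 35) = -o^5 - 14*o^4 - 59*o^3 - 70*o^2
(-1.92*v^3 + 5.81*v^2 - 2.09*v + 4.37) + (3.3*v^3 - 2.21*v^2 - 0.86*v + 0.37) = 1.38*v^3 + 3.6*v^2 - 2.95*v + 4.74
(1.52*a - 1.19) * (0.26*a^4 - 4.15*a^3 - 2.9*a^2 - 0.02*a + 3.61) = 0.3952*a^5 - 6.6174*a^4 + 0.530500000000001*a^3 + 3.4206*a^2 + 5.511*a - 4.2959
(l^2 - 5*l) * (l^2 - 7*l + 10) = l^4 - 12*l^3 + 45*l^2 - 50*l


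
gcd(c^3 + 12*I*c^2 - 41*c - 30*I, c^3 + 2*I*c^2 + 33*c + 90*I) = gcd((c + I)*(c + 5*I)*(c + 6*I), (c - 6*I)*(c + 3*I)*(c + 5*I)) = c + 5*I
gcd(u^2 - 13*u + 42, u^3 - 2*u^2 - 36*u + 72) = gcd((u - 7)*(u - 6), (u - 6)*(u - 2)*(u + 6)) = u - 6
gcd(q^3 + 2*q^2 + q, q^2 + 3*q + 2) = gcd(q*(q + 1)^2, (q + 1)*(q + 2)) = q + 1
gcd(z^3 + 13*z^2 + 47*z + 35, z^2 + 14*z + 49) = z + 7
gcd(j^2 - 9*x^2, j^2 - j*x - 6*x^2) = -j + 3*x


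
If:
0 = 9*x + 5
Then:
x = -5/9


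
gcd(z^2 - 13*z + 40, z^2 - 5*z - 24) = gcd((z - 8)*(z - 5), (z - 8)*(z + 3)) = z - 8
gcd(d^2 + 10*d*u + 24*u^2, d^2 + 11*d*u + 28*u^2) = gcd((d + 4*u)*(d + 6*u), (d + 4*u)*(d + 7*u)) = d + 4*u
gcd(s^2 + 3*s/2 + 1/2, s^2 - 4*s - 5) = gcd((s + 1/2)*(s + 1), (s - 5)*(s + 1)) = s + 1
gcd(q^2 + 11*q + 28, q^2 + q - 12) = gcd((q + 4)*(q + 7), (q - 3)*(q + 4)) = q + 4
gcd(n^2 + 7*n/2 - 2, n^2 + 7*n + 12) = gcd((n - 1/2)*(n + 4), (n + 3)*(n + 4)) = n + 4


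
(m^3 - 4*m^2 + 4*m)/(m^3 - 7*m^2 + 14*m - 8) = m*(m - 2)/(m^2 - 5*m + 4)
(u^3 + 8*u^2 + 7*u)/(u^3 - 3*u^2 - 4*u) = (u + 7)/(u - 4)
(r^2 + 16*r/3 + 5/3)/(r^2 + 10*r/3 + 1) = (r + 5)/(r + 3)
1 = 1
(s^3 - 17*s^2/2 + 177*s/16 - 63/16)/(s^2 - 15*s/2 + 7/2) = (16*s^2 - 24*s + 9)/(8*(2*s - 1))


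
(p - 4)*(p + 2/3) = p^2 - 10*p/3 - 8/3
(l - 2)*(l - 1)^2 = l^3 - 4*l^2 + 5*l - 2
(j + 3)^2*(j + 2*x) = j^3 + 2*j^2*x + 6*j^2 + 12*j*x + 9*j + 18*x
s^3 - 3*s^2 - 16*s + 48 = (s - 4)*(s - 3)*(s + 4)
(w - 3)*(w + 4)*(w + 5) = w^3 + 6*w^2 - 7*w - 60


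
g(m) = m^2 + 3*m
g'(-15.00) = -27.00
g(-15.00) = 180.00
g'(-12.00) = -21.00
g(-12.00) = 108.00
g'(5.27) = 13.54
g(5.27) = 43.58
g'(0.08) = 3.16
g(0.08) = 0.25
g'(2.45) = 7.90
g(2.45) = 13.35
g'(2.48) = 7.96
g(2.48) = 13.59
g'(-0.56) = 1.88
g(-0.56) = -1.37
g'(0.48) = 3.96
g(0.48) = 1.67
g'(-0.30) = 2.40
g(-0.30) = -0.81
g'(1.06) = 5.12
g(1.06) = 4.30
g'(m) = 2*m + 3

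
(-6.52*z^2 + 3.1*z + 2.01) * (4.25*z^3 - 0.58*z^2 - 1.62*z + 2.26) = -27.71*z^5 + 16.9566*z^4 + 17.3069*z^3 - 20.923*z^2 + 3.7498*z + 4.5426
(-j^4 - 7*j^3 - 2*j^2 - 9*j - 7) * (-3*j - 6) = 3*j^5 + 27*j^4 + 48*j^3 + 39*j^2 + 75*j + 42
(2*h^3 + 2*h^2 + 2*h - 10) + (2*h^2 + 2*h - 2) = 2*h^3 + 4*h^2 + 4*h - 12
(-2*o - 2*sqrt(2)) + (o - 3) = -o - 3 - 2*sqrt(2)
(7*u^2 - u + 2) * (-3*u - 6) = -21*u^3 - 39*u^2 - 12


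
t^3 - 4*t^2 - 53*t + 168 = (t - 8)*(t - 3)*(t + 7)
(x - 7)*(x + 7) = x^2 - 49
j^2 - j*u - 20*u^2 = (j - 5*u)*(j + 4*u)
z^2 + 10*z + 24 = (z + 4)*(z + 6)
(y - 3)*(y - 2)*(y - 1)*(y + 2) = y^4 - 4*y^3 - y^2 + 16*y - 12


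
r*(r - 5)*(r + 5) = r^3 - 25*r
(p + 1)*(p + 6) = p^2 + 7*p + 6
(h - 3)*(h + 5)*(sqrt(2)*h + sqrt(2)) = sqrt(2)*h^3 + 3*sqrt(2)*h^2 - 13*sqrt(2)*h - 15*sqrt(2)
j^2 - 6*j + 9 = (j - 3)^2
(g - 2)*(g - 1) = g^2 - 3*g + 2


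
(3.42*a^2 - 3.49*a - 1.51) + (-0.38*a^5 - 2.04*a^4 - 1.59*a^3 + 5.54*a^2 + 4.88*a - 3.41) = -0.38*a^5 - 2.04*a^4 - 1.59*a^3 + 8.96*a^2 + 1.39*a - 4.92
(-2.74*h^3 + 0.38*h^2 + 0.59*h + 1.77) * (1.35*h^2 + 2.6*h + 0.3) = -3.699*h^5 - 6.611*h^4 + 0.9625*h^3 + 4.0375*h^2 + 4.779*h + 0.531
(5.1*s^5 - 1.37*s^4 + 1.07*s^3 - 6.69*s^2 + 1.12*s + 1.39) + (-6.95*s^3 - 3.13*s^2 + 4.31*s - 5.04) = 5.1*s^5 - 1.37*s^4 - 5.88*s^3 - 9.82*s^2 + 5.43*s - 3.65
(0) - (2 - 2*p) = 2*p - 2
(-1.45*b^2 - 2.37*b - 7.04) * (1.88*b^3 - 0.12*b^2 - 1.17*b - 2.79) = -2.726*b^5 - 4.2816*b^4 - 11.2543*b^3 + 7.6632*b^2 + 14.8491*b + 19.6416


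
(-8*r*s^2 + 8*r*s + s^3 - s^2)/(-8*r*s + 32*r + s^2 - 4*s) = s*(s - 1)/(s - 4)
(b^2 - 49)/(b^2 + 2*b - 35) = (b - 7)/(b - 5)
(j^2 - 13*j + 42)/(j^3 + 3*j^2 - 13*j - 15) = (j^2 - 13*j + 42)/(j^3 + 3*j^2 - 13*j - 15)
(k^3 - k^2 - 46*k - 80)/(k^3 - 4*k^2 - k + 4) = (k^3 - k^2 - 46*k - 80)/(k^3 - 4*k^2 - k + 4)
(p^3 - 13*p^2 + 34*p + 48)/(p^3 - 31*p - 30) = (p - 8)/(p + 5)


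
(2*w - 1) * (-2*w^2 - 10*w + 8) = -4*w^3 - 18*w^2 + 26*w - 8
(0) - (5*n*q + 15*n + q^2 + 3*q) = -5*n*q - 15*n - q^2 - 3*q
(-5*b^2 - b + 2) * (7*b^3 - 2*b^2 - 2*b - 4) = -35*b^5 + 3*b^4 + 26*b^3 + 18*b^2 - 8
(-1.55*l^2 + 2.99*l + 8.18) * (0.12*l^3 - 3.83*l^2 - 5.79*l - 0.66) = -0.186*l^5 + 6.2953*l^4 - 1.4956*l^3 - 47.6185*l^2 - 49.3356*l - 5.3988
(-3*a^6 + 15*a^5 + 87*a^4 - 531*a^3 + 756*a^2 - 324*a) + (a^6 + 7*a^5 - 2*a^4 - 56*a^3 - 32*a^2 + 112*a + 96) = -2*a^6 + 22*a^5 + 85*a^4 - 587*a^3 + 724*a^2 - 212*a + 96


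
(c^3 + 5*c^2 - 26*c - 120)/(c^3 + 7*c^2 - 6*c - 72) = (c - 5)/(c - 3)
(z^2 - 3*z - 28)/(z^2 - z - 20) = (z - 7)/(z - 5)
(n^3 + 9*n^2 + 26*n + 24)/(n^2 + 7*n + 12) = n + 2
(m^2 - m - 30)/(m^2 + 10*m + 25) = (m - 6)/(m + 5)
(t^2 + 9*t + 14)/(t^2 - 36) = (t^2 + 9*t + 14)/(t^2 - 36)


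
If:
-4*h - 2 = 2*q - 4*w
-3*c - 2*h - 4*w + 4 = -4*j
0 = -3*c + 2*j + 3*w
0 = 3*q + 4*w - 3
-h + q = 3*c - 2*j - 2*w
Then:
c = 2/9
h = -1/6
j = -5/12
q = 1/3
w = 1/2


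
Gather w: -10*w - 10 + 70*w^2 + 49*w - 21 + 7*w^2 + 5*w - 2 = 77*w^2 + 44*w - 33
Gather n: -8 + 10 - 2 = 0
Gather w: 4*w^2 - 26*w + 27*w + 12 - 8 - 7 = 4*w^2 + w - 3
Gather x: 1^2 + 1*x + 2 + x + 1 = 2*x + 4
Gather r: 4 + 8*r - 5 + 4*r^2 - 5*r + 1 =4*r^2 + 3*r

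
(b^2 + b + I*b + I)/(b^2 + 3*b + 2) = (b + I)/(b + 2)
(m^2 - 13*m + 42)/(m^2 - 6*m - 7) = (m - 6)/(m + 1)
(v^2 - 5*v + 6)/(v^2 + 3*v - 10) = (v - 3)/(v + 5)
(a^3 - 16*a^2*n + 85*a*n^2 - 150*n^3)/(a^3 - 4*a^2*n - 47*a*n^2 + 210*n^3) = (a - 5*n)/(a + 7*n)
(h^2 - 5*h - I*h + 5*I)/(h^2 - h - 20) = (h - I)/(h + 4)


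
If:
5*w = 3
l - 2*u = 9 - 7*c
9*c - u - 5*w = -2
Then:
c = u/9 + 1/9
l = 11*u/9 + 74/9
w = 3/5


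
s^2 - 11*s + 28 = (s - 7)*(s - 4)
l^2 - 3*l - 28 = (l - 7)*(l + 4)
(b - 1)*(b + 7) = b^2 + 6*b - 7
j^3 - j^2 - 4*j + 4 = (j - 2)*(j - 1)*(j + 2)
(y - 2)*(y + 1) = y^2 - y - 2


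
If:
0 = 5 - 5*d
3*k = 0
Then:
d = 1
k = 0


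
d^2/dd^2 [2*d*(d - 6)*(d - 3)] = 12*d - 36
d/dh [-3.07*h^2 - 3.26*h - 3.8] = -6.14*h - 3.26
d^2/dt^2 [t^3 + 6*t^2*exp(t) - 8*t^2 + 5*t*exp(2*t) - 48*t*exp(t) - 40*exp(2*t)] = 6*t^2*exp(t) + 20*t*exp(2*t) - 24*t*exp(t) + 6*t - 140*exp(2*t) - 84*exp(t) - 16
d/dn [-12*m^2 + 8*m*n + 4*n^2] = 8*m + 8*n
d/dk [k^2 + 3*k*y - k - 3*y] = 2*k + 3*y - 1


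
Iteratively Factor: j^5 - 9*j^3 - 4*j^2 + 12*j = (j + 2)*(j^4 - 2*j^3 - 5*j^2 + 6*j) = (j - 1)*(j + 2)*(j^3 - j^2 - 6*j) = (j - 3)*(j - 1)*(j + 2)*(j^2 + 2*j) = j*(j - 3)*(j - 1)*(j + 2)*(j + 2)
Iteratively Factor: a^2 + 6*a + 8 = (a + 2)*(a + 4)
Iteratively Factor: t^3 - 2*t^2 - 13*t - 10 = (t + 1)*(t^2 - 3*t - 10) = (t - 5)*(t + 1)*(t + 2)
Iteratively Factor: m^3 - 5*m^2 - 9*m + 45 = (m + 3)*(m^2 - 8*m + 15) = (m - 3)*(m + 3)*(m - 5)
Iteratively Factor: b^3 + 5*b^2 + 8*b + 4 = (b + 2)*(b^2 + 3*b + 2) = (b + 1)*(b + 2)*(b + 2)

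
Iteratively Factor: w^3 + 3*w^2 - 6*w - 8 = (w + 4)*(w^2 - w - 2) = (w - 2)*(w + 4)*(w + 1)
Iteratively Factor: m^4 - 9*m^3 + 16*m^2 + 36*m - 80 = (m - 2)*(m^3 - 7*m^2 + 2*m + 40) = (m - 5)*(m - 2)*(m^2 - 2*m - 8) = (m - 5)*(m - 4)*(m - 2)*(m + 2)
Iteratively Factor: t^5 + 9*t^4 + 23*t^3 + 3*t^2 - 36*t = (t + 3)*(t^4 + 6*t^3 + 5*t^2 - 12*t) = (t + 3)^2*(t^3 + 3*t^2 - 4*t) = (t + 3)^2*(t + 4)*(t^2 - t) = (t - 1)*(t + 3)^2*(t + 4)*(t)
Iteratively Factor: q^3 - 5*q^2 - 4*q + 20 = (q + 2)*(q^2 - 7*q + 10) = (q - 2)*(q + 2)*(q - 5)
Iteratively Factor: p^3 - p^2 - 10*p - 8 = (p - 4)*(p^2 + 3*p + 2) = (p - 4)*(p + 1)*(p + 2)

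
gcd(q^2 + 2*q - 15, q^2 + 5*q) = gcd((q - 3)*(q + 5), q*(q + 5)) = q + 5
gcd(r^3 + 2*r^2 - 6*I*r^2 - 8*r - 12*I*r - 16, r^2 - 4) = r + 2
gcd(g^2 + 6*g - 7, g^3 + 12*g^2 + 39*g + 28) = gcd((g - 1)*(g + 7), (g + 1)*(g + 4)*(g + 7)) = g + 7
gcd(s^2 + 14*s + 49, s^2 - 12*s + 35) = 1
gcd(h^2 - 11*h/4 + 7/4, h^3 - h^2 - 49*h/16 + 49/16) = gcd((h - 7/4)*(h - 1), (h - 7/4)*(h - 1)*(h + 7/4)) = h^2 - 11*h/4 + 7/4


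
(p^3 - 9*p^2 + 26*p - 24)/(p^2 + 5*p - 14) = (p^2 - 7*p + 12)/(p + 7)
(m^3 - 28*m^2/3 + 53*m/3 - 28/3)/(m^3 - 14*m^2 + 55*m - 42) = (m - 4/3)/(m - 6)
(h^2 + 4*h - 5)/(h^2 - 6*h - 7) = (-h^2 - 4*h + 5)/(-h^2 + 6*h + 7)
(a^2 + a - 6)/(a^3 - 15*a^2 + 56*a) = (a^2 + a - 6)/(a*(a^2 - 15*a + 56))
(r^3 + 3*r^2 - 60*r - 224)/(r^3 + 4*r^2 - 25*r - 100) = (r^2 - r - 56)/(r^2 - 25)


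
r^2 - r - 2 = (r - 2)*(r + 1)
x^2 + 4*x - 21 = (x - 3)*(x + 7)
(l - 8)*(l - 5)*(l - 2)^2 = l^4 - 17*l^3 + 96*l^2 - 212*l + 160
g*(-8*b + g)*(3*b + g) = -24*b^2*g - 5*b*g^2 + g^3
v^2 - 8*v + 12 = (v - 6)*(v - 2)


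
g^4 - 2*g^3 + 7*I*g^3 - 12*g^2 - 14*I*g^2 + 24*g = g*(g - 2)*(g + 3*I)*(g + 4*I)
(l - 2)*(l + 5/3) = l^2 - l/3 - 10/3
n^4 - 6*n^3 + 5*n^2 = n^2*(n - 5)*(n - 1)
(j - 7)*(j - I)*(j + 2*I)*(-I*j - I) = -I*j^4 + j^3 + 6*I*j^3 - 6*j^2 + 5*I*j^2 - 7*j + 12*I*j + 14*I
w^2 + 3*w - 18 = (w - 3)*(w + 6)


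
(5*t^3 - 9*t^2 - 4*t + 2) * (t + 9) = 5*t^4 + 36*t^3 - 85*t^2 - 34*t + 18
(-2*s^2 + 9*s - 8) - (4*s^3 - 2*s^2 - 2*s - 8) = -4*s^3 + 11*s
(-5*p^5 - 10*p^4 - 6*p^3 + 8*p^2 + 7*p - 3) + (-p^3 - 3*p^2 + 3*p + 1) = -5*p^5 - 10*p^4 - 7*p^3 + 5*p^2 + 10*p - 2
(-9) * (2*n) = -18*n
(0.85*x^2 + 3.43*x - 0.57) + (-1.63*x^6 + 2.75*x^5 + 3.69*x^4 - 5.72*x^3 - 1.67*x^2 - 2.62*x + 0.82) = -1.63*x^6 + 2.75*x^5 + 3.69*x^4 - 5.72*x^3 - 0.82*x^2 + 0.81*x + 0.25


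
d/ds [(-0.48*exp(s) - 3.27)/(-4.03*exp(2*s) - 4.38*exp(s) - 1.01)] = (-(0.48*exp(s) + 3.27)*(8.06*exp(s) + 4.38) + 1.9344*exp(2*s) + 2.1024*exp(s) + 0.4848)*exp(s)/(4.03*exp(2*s) + 4.38*exp(s) + 1.01)^2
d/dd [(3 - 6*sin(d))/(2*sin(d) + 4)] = -15*cos(d)/(2*(sin(d) + 2)^2)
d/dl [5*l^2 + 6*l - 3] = 10*l + 6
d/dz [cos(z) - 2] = -sin(z)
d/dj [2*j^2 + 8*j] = 4*j + 8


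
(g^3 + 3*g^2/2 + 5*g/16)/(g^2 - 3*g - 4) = g*(16*g^2 + 24*g + 5)/(16*(g^2 - 3*g - 4))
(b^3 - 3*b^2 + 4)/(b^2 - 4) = (b^2 - b - 2)/(b + 2)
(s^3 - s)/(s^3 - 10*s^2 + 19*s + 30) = s*(s - 1)/(s^2 - 11*s + 30)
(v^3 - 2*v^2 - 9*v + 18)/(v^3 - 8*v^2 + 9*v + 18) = (v^2 + v - 6)/(v^2 - 5*v - 6)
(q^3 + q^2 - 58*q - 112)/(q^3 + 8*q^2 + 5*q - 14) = (q - 8)/(q - 1)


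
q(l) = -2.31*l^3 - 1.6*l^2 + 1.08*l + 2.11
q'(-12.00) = -958.44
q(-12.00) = 3750.43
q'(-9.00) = -531.45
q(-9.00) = 1546.78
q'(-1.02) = -2.87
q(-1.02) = 1.80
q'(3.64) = -102.39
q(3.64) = -126.57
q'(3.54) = -97.09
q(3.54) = -116.59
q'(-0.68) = 0.05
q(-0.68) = 1.36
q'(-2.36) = -29.97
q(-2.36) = 21.01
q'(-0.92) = -1.84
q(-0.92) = 1.56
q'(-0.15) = 1.40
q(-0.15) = 1.92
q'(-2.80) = -44.29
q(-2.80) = 37.25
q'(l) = -6.93*l^2 - 3.2*l + 1.08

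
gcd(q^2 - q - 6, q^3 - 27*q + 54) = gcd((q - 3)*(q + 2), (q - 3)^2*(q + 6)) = q - 3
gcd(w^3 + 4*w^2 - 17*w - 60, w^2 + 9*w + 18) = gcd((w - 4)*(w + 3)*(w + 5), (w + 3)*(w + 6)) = w + 3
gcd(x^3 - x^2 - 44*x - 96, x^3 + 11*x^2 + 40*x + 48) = x^2 + 7*x + 12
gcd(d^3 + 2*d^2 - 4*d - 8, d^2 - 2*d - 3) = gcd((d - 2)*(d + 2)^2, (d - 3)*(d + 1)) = 1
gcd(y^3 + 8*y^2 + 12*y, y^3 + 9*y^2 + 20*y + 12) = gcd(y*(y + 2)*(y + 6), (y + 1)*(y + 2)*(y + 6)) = y^2 + 8*y + 12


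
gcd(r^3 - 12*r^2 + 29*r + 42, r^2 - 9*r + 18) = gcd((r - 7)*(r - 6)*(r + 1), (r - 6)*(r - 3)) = r - 6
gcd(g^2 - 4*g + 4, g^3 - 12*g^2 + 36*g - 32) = g^2 - 4*g + 4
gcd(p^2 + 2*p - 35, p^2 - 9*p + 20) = p - 5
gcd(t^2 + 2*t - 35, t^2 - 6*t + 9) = 1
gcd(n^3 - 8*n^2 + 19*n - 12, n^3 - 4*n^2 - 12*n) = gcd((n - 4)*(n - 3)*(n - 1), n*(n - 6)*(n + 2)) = 1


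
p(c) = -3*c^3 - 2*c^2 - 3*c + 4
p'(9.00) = -768.00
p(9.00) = -2372.00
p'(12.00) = -1347.00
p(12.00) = -5504.00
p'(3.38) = -119.34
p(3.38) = -144.83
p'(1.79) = -39.00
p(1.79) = -24.98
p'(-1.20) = -11.16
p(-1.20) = 9.90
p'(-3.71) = -112.04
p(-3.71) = 140.80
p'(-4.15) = -141.40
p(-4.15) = 196.43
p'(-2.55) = -51.32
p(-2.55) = 48.39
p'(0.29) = -4.92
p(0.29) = 2.89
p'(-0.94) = -7.19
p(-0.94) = 7.54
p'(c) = -9*c^2 - 4*c - 3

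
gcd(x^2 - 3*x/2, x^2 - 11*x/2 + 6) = x - 3/2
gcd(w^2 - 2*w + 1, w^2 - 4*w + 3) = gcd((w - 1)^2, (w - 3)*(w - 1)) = w - 1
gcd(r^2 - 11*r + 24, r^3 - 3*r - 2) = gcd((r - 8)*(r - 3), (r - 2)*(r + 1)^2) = 1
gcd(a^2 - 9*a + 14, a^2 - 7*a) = a - 7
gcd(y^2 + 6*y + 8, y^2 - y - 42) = 1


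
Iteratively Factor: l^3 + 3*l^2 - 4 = (l + 2)*(l^2 + l - 2) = (l - 1)*(l + 2)*(l + 2)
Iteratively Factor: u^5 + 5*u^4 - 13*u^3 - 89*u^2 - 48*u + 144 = (u + 3)*(u^4 + 2*u^3 - 19*u^2 - 32*u + 48) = (u + 3)^2*(u^3 - u^2 - 16*u + 16) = (u - 1)*(u + 3)^2*(u^2 - 16) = (u - 1)*(u + 3)^2*(u + 4)*(u - 4)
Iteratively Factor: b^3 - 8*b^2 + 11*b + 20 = (b - 5)*(b^2 - 3*b - 4) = (b - 5)*(b - 4)*(b + 1)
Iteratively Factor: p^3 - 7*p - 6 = (p + 1)*(p^2 - p - 6) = (p - 3)*(p + 1)*(p + 2)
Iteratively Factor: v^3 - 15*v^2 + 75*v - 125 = (v - 5)*(v^2 - 10*v + 25) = (v - 5)^2*(v - 5)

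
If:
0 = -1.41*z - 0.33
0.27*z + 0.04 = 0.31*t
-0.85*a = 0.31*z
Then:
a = 0.09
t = -0.07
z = -0.23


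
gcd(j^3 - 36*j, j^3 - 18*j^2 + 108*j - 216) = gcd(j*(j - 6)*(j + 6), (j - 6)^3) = j - 6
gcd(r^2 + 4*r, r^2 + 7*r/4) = r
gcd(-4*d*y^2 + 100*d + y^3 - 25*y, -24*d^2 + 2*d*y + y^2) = -4*d + y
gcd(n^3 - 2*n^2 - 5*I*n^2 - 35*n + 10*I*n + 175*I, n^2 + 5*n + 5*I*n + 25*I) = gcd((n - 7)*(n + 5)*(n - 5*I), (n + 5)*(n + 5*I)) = n + 5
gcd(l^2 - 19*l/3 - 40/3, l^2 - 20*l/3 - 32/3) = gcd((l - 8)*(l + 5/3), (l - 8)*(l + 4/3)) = l - 8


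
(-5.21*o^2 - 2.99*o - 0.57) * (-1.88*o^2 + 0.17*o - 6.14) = 9.7948*o^4 + 4.7355*o^3 + 32.5527*o^2 + 18.2617*o + 3.4998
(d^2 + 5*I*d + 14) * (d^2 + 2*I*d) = d^4 + 7*I*d^3 + 4*d^2 + 28*I*d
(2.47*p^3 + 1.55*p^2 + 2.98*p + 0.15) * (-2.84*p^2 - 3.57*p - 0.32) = -7.0148*p^5 - 13.2199*p^4 - 14.7871*p^3 - 11.5606*p^2 - 1.4891*p - 0.048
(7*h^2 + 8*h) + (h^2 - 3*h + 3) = 8*h^2 + 5*h + 3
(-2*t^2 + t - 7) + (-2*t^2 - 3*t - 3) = -4*t^2 - 2*t - 10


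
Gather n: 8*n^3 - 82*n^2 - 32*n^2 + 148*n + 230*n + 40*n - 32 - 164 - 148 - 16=8*n^3 - 114*n^2 + 418*n - 360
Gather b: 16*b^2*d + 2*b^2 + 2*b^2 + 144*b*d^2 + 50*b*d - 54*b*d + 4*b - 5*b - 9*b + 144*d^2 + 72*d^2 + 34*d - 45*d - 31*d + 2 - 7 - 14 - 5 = b^2*(16*d + 4) + b*(144*d^2 - 4*d - 10) + 216*d^2 - 42*d - 24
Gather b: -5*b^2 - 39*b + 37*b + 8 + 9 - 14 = -5*b^2 - 2*b + 3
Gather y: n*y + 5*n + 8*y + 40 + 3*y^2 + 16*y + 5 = 5*n + 3*y^2 + y*(n + 24) + 45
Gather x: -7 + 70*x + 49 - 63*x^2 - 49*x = -63*x^2 + 21*x + 42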